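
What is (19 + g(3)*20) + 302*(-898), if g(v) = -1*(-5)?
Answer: -271077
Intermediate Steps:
g(v) = 5
(19 + g(3)*20) + 302*(-898) = (19 + 5*20) + 302*(-898) = (19 + 100) - 271196 = 119 - 271196 = -271077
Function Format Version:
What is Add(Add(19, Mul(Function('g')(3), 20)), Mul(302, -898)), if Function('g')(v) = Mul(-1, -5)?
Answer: -271077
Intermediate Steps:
Function('g')(v) = 5
Add(Add(19, Mul(Function('g')(3), 20)), Mul(302, -898)) = Add(Add(19, Mul(5, 20)), Mul(302, -898)) = Add(Add(19, 100), -271196) = Add(119, -271196) = -271077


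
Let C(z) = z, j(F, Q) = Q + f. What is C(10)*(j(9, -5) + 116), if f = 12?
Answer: 1230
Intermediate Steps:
j(F, Q) = 12 + Q (j(F, Q) = Q + 12 = 12 + Q)
C(10)*(j(9, -5) + 116) = 10*((12 - 5) + 116) = 10*(7 + 116) = 10*123 = 1230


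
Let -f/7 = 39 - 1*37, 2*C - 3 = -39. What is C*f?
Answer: 252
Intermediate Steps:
C = -18 (C = 3/2 + (½)*(-39) = 3/2 - 39/2 = -18)
f = -14 (f = -7*(39 - 1*37) = -7*(39 - 37) = -7*2 = -14)
C*f = -18*(-14) = 252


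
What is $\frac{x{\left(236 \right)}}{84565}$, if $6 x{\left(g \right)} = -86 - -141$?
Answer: $\frac{11}{101478} \approx 0.0001084$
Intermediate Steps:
$x{\left(g \right)} = \frac{55}{6}$ ($x{\left(g \right)} = \frac{-86 - -141}{6} = \frac{-86 + 141}{6} = \frac{1}{6} \cdot 55 = \frac{55}{6}$)
$\frac{x{\left(236 \right)}}{84565} = \frac{55}{6 \cdot 84565} = \frac{55}{6} \cdot \frac{1}{84565} = \frac{11}{101478}$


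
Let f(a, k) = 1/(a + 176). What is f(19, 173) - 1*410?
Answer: -79949/195 ≈ -409.99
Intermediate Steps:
f(a, k) = 1/(176 + a)
f(19, 173) - 1*410 = 1/(176 + 19) - 1*410 = 1/195 - 410 = -79949/195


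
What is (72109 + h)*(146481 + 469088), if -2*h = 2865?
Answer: 87012524857/2 ≈ 4.3506e+10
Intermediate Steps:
h = -2865/2 (h = -½*2865 = -2865/2 ≈ -1432.5)
(72109 + h)*(146481 + 469088) = (72109 - 2865/2)*(146481 + 469088) = (141353/2)*615569 = 87012524857/2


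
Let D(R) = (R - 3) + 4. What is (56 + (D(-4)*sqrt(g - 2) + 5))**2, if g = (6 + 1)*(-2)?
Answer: 3577 - 1464*I ≈ 3577.0 - 1464.0*I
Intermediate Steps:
D(R) = 1 + R (D(R) = (-3 + R) + 4 = 1 + R)
g = -14 (g = 7*(-2) = -14)
(56 + (D(-4)*sqrt(g - 2) + 5))**2 = (56 + ((1 - 4)*sqrt(-14 - 2) + 5))**2 = (56 + (-12*I + 5))**2 = (56 + (5 - 12*I))**2 = (61 - 12*I)**2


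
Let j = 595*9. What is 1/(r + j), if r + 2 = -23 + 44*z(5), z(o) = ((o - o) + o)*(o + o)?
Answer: 1/7530 ≈ 0.00013280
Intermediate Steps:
z(o) = 2*o² (z(o) = (0 + o)*(2*o) = o*(2*o) = 2*o²)
j = 5355
r = 2175 (r = -2 + (-23 + 44*(2*5²)) = -2 + (-23 + 44*(2*25)) = -2 + (-23 + 44*50) = -2 + (-23 + 2200) = -2 + 2177 = 2175)
1/(r + j) = 1/(2175 + 5355) = 1/7530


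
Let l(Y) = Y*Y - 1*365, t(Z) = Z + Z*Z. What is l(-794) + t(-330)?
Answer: 738641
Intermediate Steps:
t(Z) = Z + Z²
l(Y) = -365 + Y² (l(Y) = Y² - 365 = -365 + Y²)
l(-794) + t(-330) = (-365 + (-794)²) - 330*(1 - 330) = (-365 + 630436) - 330*(-329) = 630071 + 108570 = 738641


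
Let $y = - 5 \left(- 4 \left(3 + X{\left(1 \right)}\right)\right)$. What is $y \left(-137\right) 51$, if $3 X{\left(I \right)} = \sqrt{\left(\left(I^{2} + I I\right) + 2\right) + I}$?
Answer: $-419220 - 46580 \sqrt{5} \approx -5.2338 \cdot 10^{5}$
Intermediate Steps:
$X{\left(I \right)} = \frac{\sqrt{2 + I + 2 I^{2}}}{3}$ ($X{\left(I \right)} = \frac{\sqrt{\left(\left(I^{2} + I I\right) + 2\right) + I}}{3} = \frac{\sqrt{\left(\left(I^{2} + I^{2}\right) + 2\right) + I}}{3} = \frac{\sqrt{\left(2 I^{2} + 2\right) + I}}{3} = \frac{\sqrt{\left(2 + 2 I^{2}\right) + I}}{3} = \frac{\sqrt{2 + I + 2 I^{2}}}{3}$)
$y = 60 + \frac{20 \sqrt{5}}{3}$ ($y = - 5 \left(- 4 \left(3 + \frac{\sqrt{2 + 1 + 2 \cdot 1^{2}}}{3}\right)\right) = - 5 \left(- 4 \left(3 + \frac{\sqrt{2 + 1 + 2 \cdot 1}}{3}\right)\right) = - 5 \left(- 4 \left(3 + \frac{\sqrt{2 + 1 + 2}}{3}\right)\right) = - 5 \left(- 4 \left(3 + \frac{\sqrt{5}}{3}\right)\right) = - 5 \left(-12 - \frac{4 \sqrt{5}}{3}\right) = 60 + \frac{20 \sqrt{5}}{3} \approx 74.907$)
$y \left(-137\right) 51 = \left(60 + \frac{20 \sqrt{5}}{3}\right) \left(-137\right) 51 = \left(-8220 - \frac{2740 \sqrt{5}}{3}\right) 51 = -419220 - 46580 \sqrt{5}$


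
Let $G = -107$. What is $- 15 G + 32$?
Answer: $1637$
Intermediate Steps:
$- 15 G + 32 = \left(-15\right) \left(-107\right) + 32 = 1605 + 32 = 1637$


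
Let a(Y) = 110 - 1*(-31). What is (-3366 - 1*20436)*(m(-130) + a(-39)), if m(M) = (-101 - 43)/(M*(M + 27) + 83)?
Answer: -1674557974/499 ≈ -3.3558e+6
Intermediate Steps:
a(Y) = 141 (a(Y) = 110 + 31 = 141)
m(M) = -144/(83 + M*(27 + M)) (m(M) = -144/(M*(27 + M) + 83) = -144/(83 + M*(27 + M)))
(-3366 - 1*20436)*(m(-130) + a(-39)) = (-3366 - 1*20436)*(-144/(83 + (-130)**2 + 27*(-130)) + 141) = (-3366 - 20436)*(-144/(83 + 16900 - 3510) + 141) = -23802*(-144/13473 + 141) = -23802*(-144*1/13473 + 141) = -23802*(-16/1497 + 141) = -23802*211061/1497 = -1674557974/499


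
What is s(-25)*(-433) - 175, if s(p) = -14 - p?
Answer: -4938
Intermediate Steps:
s(-25)*(-433) - 175 = (-14 - 1*(-25))*(-433) - 175 = (-14 + 25)*(-433) - 175 = 11*(-433) - 175 = -4763 - 175 = -4938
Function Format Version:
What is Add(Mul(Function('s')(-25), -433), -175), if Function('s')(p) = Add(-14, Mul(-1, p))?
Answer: -4938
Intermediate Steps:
Add(Mul(Function('s')(-25), -433), -175) = Add(Mul(Add(-14, Mul(-1, -25)), -433), -175) = Add(Mul(Add(-14, 25), -433), -175) = Add(Mul(11, -433), -175) = Add(-4763, -175) = -4938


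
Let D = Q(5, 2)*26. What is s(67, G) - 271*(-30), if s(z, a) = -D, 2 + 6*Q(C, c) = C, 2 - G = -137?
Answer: 8117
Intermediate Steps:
G = 139 (G = 2 - 1*(-137) = 2 + 137 = 139)
Q(C, c) = -1/3 + C/6
D = 13 (D = (-1/3 + (1/6)*5)*26 = (-1/3 + 5/6)*26 = (1/2)*26 = 13)
s(z, a) = -13 (s(z, a) = -1*13 = -13)
s(67, G) - 271*(-30) = -13 - 271*(-30) = -13 - 1*(-8130) = -13 + 8130 = 8117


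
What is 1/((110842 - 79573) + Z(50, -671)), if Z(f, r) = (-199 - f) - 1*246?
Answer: 1/30774 ≈ 3.2495e-5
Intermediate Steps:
Z(f, r) = -445 - f (Z(f, r) = (-199 - f) - 246 = -445 - f)
1/((110842 - 79573) + Z(50, -671)) = 1/((110842 - 79573) + (-445 - 1*50)) = 1/(31269 + (-445 - 50)) = 1/(31269 - 495) = 1/30774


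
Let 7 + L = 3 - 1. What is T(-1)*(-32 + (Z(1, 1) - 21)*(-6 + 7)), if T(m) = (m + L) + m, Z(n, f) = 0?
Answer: 371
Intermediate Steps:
L = -5 (L = -7 + (3 - 1) = -7 + 2 = -5)
T(m) = -5 + 2*m (T(m) = (m - 5) + m = (-5 + m) + m = -5 + 2*m)
T(-1)*(-32 + (Z(1, 1) - 21)*(-6 + 7)) = (-5 + 2*(-1))*(-32 + (0 - 21)*(-6 + 7)) = (-5 - 2)*(-32 - 21*1) = -7*(-32 - 21) = -7*(-53) = 371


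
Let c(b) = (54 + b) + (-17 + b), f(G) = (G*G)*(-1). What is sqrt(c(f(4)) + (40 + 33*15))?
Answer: 6*sqrt(15) ≈ 23.238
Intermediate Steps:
f(G) = -G**2 (f(G) = G**2*(-1) = -G**2)
c(b) = 37 + 2*b
sqrt(c(f(4)) + (40 + 33*15)) = sqrt((37 + 2*(-1*4**2)) + (40 + 33*15)) = sqrt((37 + 2*(-1*16)) + (40 + 495)) = sqrt((37 + 2*(-16)) + 535) = sqrt((37 - 32) + 535) = sqrt(5 + 535) = sqrt(540) = 6*sqrt(15)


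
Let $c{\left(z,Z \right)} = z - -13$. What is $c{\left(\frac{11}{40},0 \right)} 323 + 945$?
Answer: $\frac{209313}{40} \approx 5232.8$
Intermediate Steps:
$c{\left(z,Z \right)} = 13 + z$ ($c{\left(z,Z \right)} = z + 13 = 13 + z$)
$c{\left(\frac{11}{40},0 \right)} 323 + 945 = \left(13 + \frac{11}{40}\right) 323 + 945 = \frac{531}{40} \cdot 323 + 945 = \frac{171513}{40} + 945 = \frac{209313}{40}$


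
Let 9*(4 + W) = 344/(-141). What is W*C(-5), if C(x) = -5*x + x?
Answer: -108400/1269 ≈ -85.422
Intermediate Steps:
W = -5420/1269 (W = -4 + (344/(-141))/9 = -4 + (344*(-1/141))/9 = -4 + (1/9)*(-344/141) = -4 - 344/1269 = -5420/1269 ≈ -4.2711)
C(x) = -4*x
W*C(-5) = -(-21680)*(-5)/1269 = -5420/1269*20 = -108400/1269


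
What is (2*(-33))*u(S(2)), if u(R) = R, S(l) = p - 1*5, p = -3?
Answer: 528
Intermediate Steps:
S(l) = -8 (S(l) = -3 - 1*5 = -3 - 5 = -8)
(2*(-33))*u(S(2)) = (2*(-33))*(-8) = -66*(-8) = 528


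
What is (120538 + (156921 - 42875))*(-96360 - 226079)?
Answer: -75639030376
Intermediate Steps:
(120538 + (156921 - 42875))*(-96360 - 226079) = (120538 + 114046)*(-322439) = 234584*(-322439) = -75639030376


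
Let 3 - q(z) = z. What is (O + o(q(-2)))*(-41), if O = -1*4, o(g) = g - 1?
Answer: 0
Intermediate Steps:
q(z) = 3 - z
o(g) = -1 + g
O = -4
(O + o(q(-2)))*(-41) = (-4 + (-1 + (3 - 1*(-2))))*(-41) = (-4 + (-1 + (3 + 2)))*(-41) = (-4 + (-1 + 5))*(-41) = (-4 + 4)*(-41) = 0*(-41) = 0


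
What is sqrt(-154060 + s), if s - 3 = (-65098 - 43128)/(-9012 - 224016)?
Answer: 11*I*sqrt(1920474175810)/38838 ≈ 392.5*I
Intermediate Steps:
s = 403655/116514 (s = 3 + (-65098 - 43128)/(-9012 - 224016) = 3 - 108226/(-233028) = 3 - 108226*(-1/233028) = 3 + 54113/116514 = 403655/116514 ≈ 3.4644)
sqrt(-154060 + s) = sqrt(-154060 + 403655/116514) = sqrt(-17949743185/116514) = 11*I*sqrt(1920474175810)/38838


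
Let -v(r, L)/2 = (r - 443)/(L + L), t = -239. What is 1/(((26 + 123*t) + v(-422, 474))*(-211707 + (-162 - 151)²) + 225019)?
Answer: 237/791726052944 ≈ 2.9935e-10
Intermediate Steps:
v(r, L) = -(-443 + r)/L (v(r, L) = -2*(r - 443)/(L + L) = -2*(-443 + r)/(2*L) = -2*(-443 + r)*1/(2*L) = -(-443 + r)/L)
1/(((26 + 123*t) + v(-422, 474))*(-211707 + (-162 - 151)²) + 225019) = 1/(((26 + 123*(-239)) + (443 - 1*(-422))/474)*(-211707 + (-162 - 151)²) + 225019) = 1/(((26 - 29397) + (443 + 422)/474)*(-211707 + (-313)²) + 225019) = 1/((-29371 + (1/474)*865)*(-211707 + 97969) + 225019) = 1/((-29371 + 865/474)*(-113738) + 225019) = 1/(-13920989/474*(-113738) + 225019) = 1/(791672723441/237 + 225019) = 1/(791726052944/237) = 237/791726052944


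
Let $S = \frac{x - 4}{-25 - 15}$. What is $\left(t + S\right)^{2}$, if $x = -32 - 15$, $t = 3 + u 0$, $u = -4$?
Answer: $\frac{29241}{1600} \approx 18.276$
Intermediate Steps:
$t = 3$ ($t = 3 - 0 = 3 + 0 = 3$)
$x = -47$
$S = \frac{51}{40}$ ($S = \frac{-47 - 4}{-25 - 15} = - \frac{51}{-40} = \left(-51\right) \left(- \frac{1}{40}\right) = \frac{51}{40} \approx 1.275$)
$\left(t + S\right)^{2} = \left(3 + \frac{51}{40}\right)^{2} = \left(\frac{171}{40}\right)^{2} = \frac{29241}{1600}$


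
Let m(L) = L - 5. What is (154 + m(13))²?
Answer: 26244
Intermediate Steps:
m(L) = -5 + L
(154 + m(13))² = (154 + (-5 + 13))² = (154 + 8)² = 162² = 26244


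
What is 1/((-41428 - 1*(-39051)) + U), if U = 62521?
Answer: 1/60144 ≈ 1.6627e-5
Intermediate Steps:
1/((-41428 - 1*(-39051)) + U) = 1/((-41428 - 1*(-39051)) + 62521) = 1/((-41428 + 39051) + 62521) = 1/(-2377 + 62521) = 1/60144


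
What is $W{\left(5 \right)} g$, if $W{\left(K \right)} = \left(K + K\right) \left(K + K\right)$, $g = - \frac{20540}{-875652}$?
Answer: $\frac{513500}{218913} \approx 2.3457$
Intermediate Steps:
$g = \frac{5135}{218913}$ ($g = \left(-20540\right) \left(- \frac{1}{875652}\right) = \frac{5135}{218913} \approx 0.023457$)
$W{\left(K \right)} = 4 K^{2}$ ($W{\left(K \right)} = 2 K 2 K = 4 K^{2}$)
$W{\left(5 \right)} g = 4 \cdot 5^{2} \cdot \frac{5135}{218913} = 4 \cdot 25 \cdot \frac{5135}{218913} = 100 \cdot \frac{5135}{218913} = \frac{513500}{218913}$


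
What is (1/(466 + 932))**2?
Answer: 1/1954404 ≈ 5.1167e-7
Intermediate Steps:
(1/(466 + 932))**2 = (1/1398)**2 = 1/1954404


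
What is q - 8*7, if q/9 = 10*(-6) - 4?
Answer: -632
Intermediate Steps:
q = -576 (q = 9*(10*(-6) - 4) = 9*(-60 - 4) = 9*(-64) = -576)
q - 8*7 = -576 - 8*7 = -576 - 1*56 = -576 - 56 = -632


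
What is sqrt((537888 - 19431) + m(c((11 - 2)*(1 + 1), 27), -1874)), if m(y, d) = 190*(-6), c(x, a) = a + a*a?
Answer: sqrt(517317) ≈ 719.25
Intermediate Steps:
c(x, a) = a + a**2
m(y, d) = -1140
sqrt((537888 - 19431) + m(c((11 - 2)*(1 + 1), 27), -1874)) = sqrt((537888 - 19431) - 1140) = sqrt(518457 - 1140) = sqrt(517317)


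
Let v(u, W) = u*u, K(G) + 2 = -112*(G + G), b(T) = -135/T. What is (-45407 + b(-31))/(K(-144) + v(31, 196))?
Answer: -1407482/1029665 ≈ -1.3669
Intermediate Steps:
K(G) = -2 - 224*G (K(G) = -2 - 112*(G + G) = -2 - 224*G)
v(u, W) = u**2
(-45407 + b(-31))/(K(-144) + v(31, 196)) = (-45407 - 135/(-31))/((-2 - 224*(-144)) + 31**2) = (-45407 - 135*(-1/31))/((-2 + 32256) + 961) = (-45407 + 135/31)/(32254 + 961) = -1407482/31/33215 = -1407482/31*1/33215 = -1407482/1029665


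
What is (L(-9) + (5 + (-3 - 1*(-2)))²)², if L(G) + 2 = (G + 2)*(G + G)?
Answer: 19600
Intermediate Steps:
L(G) = -2 + 2*G*(2 + G) (L(G) = -2 + (G + 2)*(G + G) = -2 + (2 + G)*(2*G) = -2 + 2*G*(2 + G))
(L(-9) + (5 + (-3 - 1*(-2)))²)² = ((-2 + 2*(-9)² + 4*(-9)) + (5 + (-3 - 1*(-2)))²)² = ((-2 + 2*81 - 36) + (5 + (-3 + 2))²)² = ((-2 + 162 - 36) + (5 - 1)²)² = (124 + 4²)² = (124 + 16)² = 140² = 19600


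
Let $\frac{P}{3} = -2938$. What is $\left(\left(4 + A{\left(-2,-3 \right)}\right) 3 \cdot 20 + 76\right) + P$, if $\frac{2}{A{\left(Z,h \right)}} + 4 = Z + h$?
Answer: $- \frac{25534}{3} \approx -8511.3$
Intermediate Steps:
$P = -8814$ ($P = 3 \left(-2938\right) = -8814$)
$A{\left(Z,h \right)} = \frac{2}{-4 + Z + h}$ ($A{\left(Z,h \right)} = \frac{2}{-4 + \left(Z + h\right)} = \frac{2}{-4 + Z + h}$)
$\left(\left(4 + A{\left(-2,-3 \right)}\right) 3 \cdot 20 + 76\right) + P = \left(\left(4 + \frac{2}{-4 - 2 - 3}\right) 3 \cdot 20 + 76\right) - 8814 = \left(\left(4 + \frac{2}{-9}\right) 3 \cdot 20 + 76\right) - 8814 = \left(\left(4 + 2 \left(- \frac{1}{9}\right)\right) 3 \cdot 20 + 76\right) - 8814 = \left(\left(4 - \frac{2}{9}\right) 3 \cdot 20 + 76\right) - 8814 = \left(\frac{34}{9} \cdot 3 \cdot 20 + 76\right) - 8814 = \left(\frac{34}{3} \cdot 20 + 76\right) - 8814 = \left(\frac{680}{3} + 76\right) - 8814 = \frac{908}{3} - 8814 = - \frac{25534}{3}$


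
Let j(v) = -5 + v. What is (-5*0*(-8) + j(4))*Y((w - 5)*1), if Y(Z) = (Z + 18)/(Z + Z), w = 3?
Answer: 4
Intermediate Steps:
Y(Z) = (18 + Z)/(2*Z) (Y(Z) = (18 + Z)/((2*Z)) = (18 + Z)*(1/(2*Z)) = (18 + Z)/(2*Z))
(-5*0*(-8) + j(4))*Y((w - 5)*1) = (-5*0*(-8) + (-5 + 4))*((18 + (3 - 5)*1)/(2*(((3 - 5)*1)))) = (0*(-8) - 1)*((18 - 2*1)/(2*((-2*1)))) = (0 - 1)*((½)*(18 - 2)/(-2)) = -(-1)*16/(2*2) = -1*(-4) = 4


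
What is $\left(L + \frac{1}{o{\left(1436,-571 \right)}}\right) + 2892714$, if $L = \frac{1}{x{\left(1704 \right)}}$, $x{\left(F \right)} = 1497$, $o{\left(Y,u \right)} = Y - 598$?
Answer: $\frac{3628869217339}{1254486} \approx 2.8927 \cdot 10^{6}$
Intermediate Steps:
$o{\left(Y,u \right)} = -598 + Y$
$L = \frac{1}{1497} \approx 0.000668$
$\left(L + \frac{1}{o{\left(1436,-571 \right)}}\right) + 2892714 = \left(\frac{1}{1497} + \frac{1}{-598 + 1436}\right) + 2892714 = \left(\frac{1}{1497} + \frac{1}{838}\right) + 2892714 = \frac{2335}{1254486} + 2892714 = \frac{3628869217339}{1254486}$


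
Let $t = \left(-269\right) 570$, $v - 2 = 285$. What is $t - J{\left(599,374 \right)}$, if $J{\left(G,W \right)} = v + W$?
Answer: $-153991$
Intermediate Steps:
$v = 287$ ($v = 2 + 285 = 287$)
$t = -153330$
$J{\left(G,W \right)} = 287 + W$
$t - J{\left(599,374 \right)} = -153330 - \left(287 + 374\right) = -153330 - 661 = -153991$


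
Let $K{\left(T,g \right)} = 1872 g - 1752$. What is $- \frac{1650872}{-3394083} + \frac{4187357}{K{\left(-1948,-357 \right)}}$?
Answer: $- \frac{4368686839933}{758075226216} \approx -5.7629$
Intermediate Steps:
$K{\left(T,g \right)} = -1752 + 1872 g$
$- \frac{1650872}{-3394083} + \frac{4187357}{K{\left(-1948,-357 \right)}} = - \frac{1650872}{-3394083} + \frac{4187357}{-1752 + 1872 \left(-357\right)} = \left(-1650872\right) \left(- \frac{1}{3394083}\right) + \frac{4187357}{-1752 - 668304} = \frac{1650872}{3394083} + \frac{4187357}{-670056} = \frac{1650872}{3394083} + 4187357 \left(- \frac{1}{670056}\right) = \frac{1650872}{3394083} - \frac{4187357}{670056} = - \frac{4368686839933}{758075226216}$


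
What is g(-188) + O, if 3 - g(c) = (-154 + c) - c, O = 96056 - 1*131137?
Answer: -34924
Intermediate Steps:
O = -35081 (O = 96056 - 131137 = -35081)
g(c) = 157 (g(c) = 3 - ((-154 + c) - c) = 3 - 1*(-154) = 3 + 154 = 157)
g(-188) + O = 157 - 35081 = -34924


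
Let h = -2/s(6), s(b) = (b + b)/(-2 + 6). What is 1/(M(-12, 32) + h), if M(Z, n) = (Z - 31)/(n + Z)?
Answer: -60/169 ≈ -0.35503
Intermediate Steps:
s(b) = b/2 (s(b) = (2*b)/4 = (2*b)*(1/4) = b/2)
M(Z, n) = (-31 + Z)/(Z + n)
h = -2/3 (h = -2/((1/2)*6) = -2/3 ≈ -0.66667)
1/(M(-12, 32) + h) = 1/((-31 - 12)/(-12 + 32) - 2/3) = 1/(-43/20 - 2/3) = 1/(-169/60) = -60/169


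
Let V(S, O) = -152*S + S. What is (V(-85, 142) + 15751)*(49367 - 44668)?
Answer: 134325614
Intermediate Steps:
V(S, O) = -151*S
(V(-85, 142) + 15751)*(49367 - 44668) = (-151*(-85) + 15751)*(49367 - 44668) = (12835 + 15751)*4699 = 28586*4699 = 134325614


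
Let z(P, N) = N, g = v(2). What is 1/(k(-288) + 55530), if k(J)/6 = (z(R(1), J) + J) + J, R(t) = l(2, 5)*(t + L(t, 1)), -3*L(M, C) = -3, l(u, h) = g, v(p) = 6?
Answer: 1/50346 ≈ 1.9863e-5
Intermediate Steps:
g = 6
l(u, h) = 6
L(M, C) = 1 (L(M, C) = -⅓*(-3) = 1)
R(t) = 6 + 6*t (R(t) = 6*(t + 1) = 6*(1 + t) = 6 + 6*t)
k(J) = 18*J (k(J) = 6*((J + J) + J) = 6*(2*J + J) = 6*(3*J) = 18*J)
1/(k(-288) + 55530) = 1/(18*(-288) + 55530) = 1/(-5184 + 55530) = 1/50346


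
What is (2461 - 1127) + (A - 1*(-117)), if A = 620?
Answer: 2071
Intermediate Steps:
(2461 - 1127) + (A - 1*(-117)) = (2461 - 1127) + (620 - 1*(-117)) = 1334 + (620 + 117) = 1334 + 737 = 2071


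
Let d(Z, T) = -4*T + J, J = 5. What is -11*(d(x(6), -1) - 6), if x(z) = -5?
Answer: -33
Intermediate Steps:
d(Z, T) = 5 - 4*T (d(Z, T) = -4*T + 5 = 5 - 4*T)
-11*(d(x(6), -1) - 6) = -11*((5 - 4*(-1)) - 6) = -11*((5 + 4) - 6) = -11*(9 - 6) = -11*3 = -33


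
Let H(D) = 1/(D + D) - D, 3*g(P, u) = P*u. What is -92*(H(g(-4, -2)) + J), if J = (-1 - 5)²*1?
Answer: -37007/12 ≈ -3083.9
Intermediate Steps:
g(P, u) = P*u/3 (g(P, u) = (P*u)/3 = P*u/3)
H(D) = 1/(2*D) - D
J = 36 (J = (-6)²*1 = 36*1 = 36)
-92*(H(g(-4, -2)) + J) = -92*((1/(2*(((⅓)*(-4)*(-2)))) - (-4)*(-2)/3) + 36) = -92*((1/(2*(8/3)) - 1*8/3) + 36) = -92*(((½)*(3/8) - 8/3) + 36) = -92*((3/16 - 8/3) + 36) = -92*(-119/48 + 36) = -92*1609/48 = -37007/12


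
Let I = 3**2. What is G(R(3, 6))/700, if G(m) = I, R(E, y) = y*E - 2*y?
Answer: 9/700 ≈ 0.012857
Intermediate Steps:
I = 9
R(E, y) = -2*y + E*y (R(E, y) = E*y - 2*y = -2*y + E*y)
G(m) = 9
G(R(3, 6))/700 = 9/700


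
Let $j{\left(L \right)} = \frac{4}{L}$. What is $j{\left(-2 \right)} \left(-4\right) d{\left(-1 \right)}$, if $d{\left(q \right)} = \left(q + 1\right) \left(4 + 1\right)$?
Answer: $0$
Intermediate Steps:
$d{\left(q \right)} = 5 + 5 q$ ($d{\left(q \right)} = \left(1 + q\right) 5 = 5 + 5 q$)
$j{\left(-2 \right)} \left(-4\right) d{\left(-1 \right)} = \frac{4}{-2} \left(-4\right) \left(5 + 5 \left(-1\right)\right) = 4 \left(- \frac{1}{2}\right) \left(-4\right) \left(5 - 5\right) = \left(-2\right) \left(-4\right) 0 = 8 \cdot 0 = 0$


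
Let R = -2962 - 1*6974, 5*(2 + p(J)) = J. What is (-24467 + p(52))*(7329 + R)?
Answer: 318817851/5 ≈ 6.3764e+7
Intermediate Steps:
p(J) = -2 + J/5
R = -9936 (R = -2962 - 6974 = -9936)
(-24467 + p(52))*(7329 + R) = (-24467 + (-2 + (⅕)*52))*(7329 - 9936) = (-24467 + (-2 + 52/5))*(-2607) = (-24467 + 42/5)*(-2607) = -122293/5*(-2607) = 318817851/5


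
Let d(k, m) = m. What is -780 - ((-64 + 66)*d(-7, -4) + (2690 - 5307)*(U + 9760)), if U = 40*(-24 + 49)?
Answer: 28158148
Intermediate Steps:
U = 1000 (U = 40*25 = 1000)
-780 - ((-64 + 66)*d(-7, -4) + (2690 - 5307)*(U + 9760)) = -780 - ((-64 + 66)*(-4) + (2690 - 5307)*(1000 + 9760)) = -780 - (2*(-4) - 2617*10760) = -780 - (-8 - 28158920) = -780 - 1*(-28158928) = -780 + 28158928 = 28158148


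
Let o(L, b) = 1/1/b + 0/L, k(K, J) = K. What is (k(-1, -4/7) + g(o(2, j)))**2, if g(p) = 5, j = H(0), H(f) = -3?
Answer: 16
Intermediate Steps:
j = -3
o(L, b) = b (o(L, b) = 1*b + 0 = b + 0 = b)
(k(-1, -4/7) + g(o(2, j)))**2 = (-1 + 5)**2 = 4**2 = 16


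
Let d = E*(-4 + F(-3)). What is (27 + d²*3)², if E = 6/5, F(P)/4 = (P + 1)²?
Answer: 263315529/625 ≈ 4.2131e+5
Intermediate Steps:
F(P) = 4*(1 + P)² (F(P) = 4*(P + 1)² = 4*(1 + P)²)
E = 6/5 (E = 6*(⅕) = 6/5 ≈ 1.2000)
d = 72/5 (d = 6*(-4 + 4*(1 - 3)²)/5 = 6*(-4 + 4*(-2)²)/5 = 6*(-4 + 4*4)/5 = 6*(-4 + 16)/5 = (6/5)*12 = 72/5 ≈ 14.400)
(27 + d²*3)² = (27 + (72/5)²*3)² = (27 + (5184/25)*3)² = (27 + 15552/25)² = (16227/25)² = 263315529/625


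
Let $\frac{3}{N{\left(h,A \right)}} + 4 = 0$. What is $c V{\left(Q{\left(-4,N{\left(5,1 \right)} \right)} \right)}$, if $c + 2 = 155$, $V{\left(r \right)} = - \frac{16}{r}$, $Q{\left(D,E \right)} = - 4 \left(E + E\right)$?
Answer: $-408$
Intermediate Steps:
$N{\left(h,A \right)} = - \frac{3}{4}$ ($N{\left(h,A \right)} = \frac{3}{-4 + 0} = \frac{3}{-4} = 3 \left(- \frac{1}{4}\right) = - \frac{3}{4}$)
$Q{\left(D,E \right)} = - 8 E$ ($Q{\left(D,E \right)} = - 4 \cdot 2 E = - 8 E$)
$c = 153$ ($c = -2 + 155 = 153$)
$c V{\left(Q{\left(-4,N{\left(5,1 \right)} \right)} \right)} = 153 \left(- \frac{16}{\left(-8\right) \left(- \frac{3}{4}\right)}\right) = 153 \left(- \frac{16}{6}\right) = 153 \left(\left(-16\right) \frac{1}{6}\right) = 153 \left(- \frac{8}{3}\right) = -408$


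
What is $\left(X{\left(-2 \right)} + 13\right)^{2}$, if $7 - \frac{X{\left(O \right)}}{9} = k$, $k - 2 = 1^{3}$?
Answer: $2401$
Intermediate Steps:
$k = 3$ ($k = 2 + 1^{3} = 2 + 1 = 3$)
$X{\left(O \right)} = 36$ ($X{\left(O \right)} = 63 - 27 = 36$)
$\left(X{\left(-2 \right)} + 13\right)^{2} = \left(36 + 13\right)^{2} = 49^{2} = 2401$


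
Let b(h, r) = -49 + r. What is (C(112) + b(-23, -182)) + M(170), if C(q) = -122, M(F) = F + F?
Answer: -13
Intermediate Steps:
M(F) = 2*F
(C(112) + b(-23, -182)) + M(170) = (-122 + (-49 - 182)) + 2*170 = (-122 - 231) + 340 = -353 + 340 = -13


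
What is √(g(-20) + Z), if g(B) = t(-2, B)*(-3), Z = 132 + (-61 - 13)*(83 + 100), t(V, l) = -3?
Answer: 3*I*√1489 ≈ 115.76*I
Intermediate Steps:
Z = -13410 (Z = 132 - 74*183 = 132 - 13542 = -13410)
g(B) = 9 (g(B) = -3*(-3) = 9)
√(g(-20) + Z) = √(9 - 13410) = √(-13401) = 3*I*√1489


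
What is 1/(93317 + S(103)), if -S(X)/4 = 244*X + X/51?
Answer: -51/368173 ≈ -0.00013852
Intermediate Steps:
S(X) = -49780*X/51 (S(X) = -4*(244*X + X/51) = -49780*X/51)
1/(93317 + S(103)) = 1/(93317 - 49780/51*103) = 1/(93317 - 5127340/51) = 1/(-368173/51) = -51/368173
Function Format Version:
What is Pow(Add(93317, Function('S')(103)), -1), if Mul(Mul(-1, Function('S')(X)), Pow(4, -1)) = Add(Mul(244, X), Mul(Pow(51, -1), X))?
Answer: Rational(-51, 368173) ≈ -0.00013852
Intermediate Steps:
Function('S')(X) = Mul(Rational(-49780, 51), X) (Function('S')(X) = Mul(-4, Add(Mul(244, X), Mul(Pow(51, -1), X))) = Mul(-4, Add(Mul(244, X), Mul(Rational(1, 51), X))) = Mul(-4, Mul(Rational(12445, 51), X)) = Mul(Rational(-49780, 51), X))
Pow(Add(93317, Function('S')(103)), -1) = Pow(Add(93317, Mul(Rational(-49780, 51), 103)), -1) = Pow(Add(93317, Rational(-5127340, 51)), -1) = Pow(Rational(-368173, 51), -1) = Rational(-51, 368173)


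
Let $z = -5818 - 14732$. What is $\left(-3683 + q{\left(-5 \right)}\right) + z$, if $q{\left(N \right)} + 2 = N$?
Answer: $-24240$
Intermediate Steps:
$q{\left(N \right)} = -2 + N$
$z = -20550$ ($z = -5818 - 14732 = -20550$)
$\left(-3683 + q{\left(-5 \right)}\right) + z = \left(-3683 - 7\right) - 20550 = -3690 - 20550 = -24240$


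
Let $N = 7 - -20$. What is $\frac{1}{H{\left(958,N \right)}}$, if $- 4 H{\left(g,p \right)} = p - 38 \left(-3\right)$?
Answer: $- \frac{4}{141} \approx -0.028369$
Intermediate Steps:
$N = 27$ ($N = 7 + 20 = 27$)
$H{\left(g,p \right)} = - \frac{57}{2} - \frac{p}{4}$ ($H{\left(g,p \right)} = - \frac{p - 38 \left(-3\right)}{4} = - \frac{p - -114}{4} = - \frac{p + 114}{4} = - \frac{114 + p}{4} = - \frac{57}{2} - \frac{p}{4}$)
$\frac{1}{H{\left(958,N \right)}} = \frac{1}{- \frac{57}{2} - \frac{27}{4}} = \frac{1}{- \frac{141}{4}} = - \frac{4}{141}$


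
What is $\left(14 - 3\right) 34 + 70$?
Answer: $444$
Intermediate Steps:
$\left(14 - 3\right) 34 + 70 = 11 \cdot 34 + 70 = 374 + 70 = 444$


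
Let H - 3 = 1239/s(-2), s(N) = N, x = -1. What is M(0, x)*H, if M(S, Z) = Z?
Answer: 1233/2 ≈ 616.50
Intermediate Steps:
H = -1233/2 (H = 3 + 1239/(-2) = 3 + 1239*(-½) = 3 - 1239/2 = -1233/2 ≈ -616.50)
M(0, x)*H = -1*(-1233/2) = 1233/2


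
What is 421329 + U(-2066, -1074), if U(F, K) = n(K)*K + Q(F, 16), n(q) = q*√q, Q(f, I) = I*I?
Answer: 421585 + 1153476*I*√1074 ≈ 4.2159e+5 + 3.7802e+7*I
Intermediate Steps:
Q(f, I) = I²
n(q) = q^(3/2)
U(F, K) = 256 + K^(5/2) (U(F, K) = K^(3/2)*K + 16² = K^(5/2) + 256 = 256 + K^(5/2))
421329 + U(-2066, -1074) = 421329 + (256 + (-1074)^(5/2)) = 421329 + (256 + 1153476*I*√1074) = 421585 + 1153476*I*√1074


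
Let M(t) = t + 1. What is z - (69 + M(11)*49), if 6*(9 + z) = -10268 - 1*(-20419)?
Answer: 6155/6 ≈ 1025.8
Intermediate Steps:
M(t) = 1 + t
z = 10097/6 (z = -9 + (-10268 - 1*(-20419))/6 = -9 + (-10268 + 20419)/6 = -9 + (⅙)*10151 = -9 + 10151/6 = 10097/6 ≈ 1682.8)
z - (69 + M(11)*49) = 10097/6 - (69 + (1 + 11)*49) = 10097/6 - (69 + 12*49) = 10097/6 - (69 + 588) = 10097/6 - 1*657 = 10097/6 - 657 = 6155/6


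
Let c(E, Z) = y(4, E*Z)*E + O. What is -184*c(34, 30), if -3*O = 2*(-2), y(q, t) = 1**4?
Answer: -19504/3 ≈ -6501.3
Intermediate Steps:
y(q, t) = 1
O = 4/3 (O = -2*(-2)/3 = -1/3*(-4) = 4/3 ≈ 1.3333)
c(E, Z) = 4/3 + E (c(E, Z) = 1*E + 4/3 = E + 4/3 = 4/3 + E)
-184*c(34, 30) = -184*(4/3 + 34) = -184*106/3 = -19504/3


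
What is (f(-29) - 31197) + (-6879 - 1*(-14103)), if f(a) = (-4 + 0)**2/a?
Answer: -695233/29 ≈ -23974.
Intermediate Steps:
f(a) = 16/a (f(a) = (-4)**2/a = 16/a)
(f(-29) - 31197) + (-6879 - 1*(-14103)) = (16/(-29) - 31197) + (-6879 - 1*(-14103)) = (16*(-1/29) - 31197) + (-6879 + 14103) = (-16/29 - 31197) + 7224 = -904729/29 + 7224 = -695233/29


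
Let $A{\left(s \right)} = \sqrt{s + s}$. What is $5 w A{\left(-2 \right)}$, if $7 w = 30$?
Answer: $\frac{300 i}{7} \approx 42.857 i$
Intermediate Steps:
$A{\left(s \right)} = \sqrt{2} \sqrt{s}$ ($A{\left(s \right)} = \sqrt{2 s} = \sqrt{2} \sqrt{s}$)
$w = \frac{30}{7}$ ($w = \frac{1}{7} \cdot 30 = \frac{30}{7} \approx 4.2857$)
$5 w A{\left(-2 \right)} = 5 \cdot \frac{30}{7} \sqrt{2} \sqrt{-2} = \frac{150 \sqrt{2} i \sqrt{2}}{7} = \frac{150 \cdot 2 i}{7} = \frac{300 i}{7}$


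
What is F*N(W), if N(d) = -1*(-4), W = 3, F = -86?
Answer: -344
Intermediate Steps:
N(d) = 4
F*N(W) = -86*4 = -344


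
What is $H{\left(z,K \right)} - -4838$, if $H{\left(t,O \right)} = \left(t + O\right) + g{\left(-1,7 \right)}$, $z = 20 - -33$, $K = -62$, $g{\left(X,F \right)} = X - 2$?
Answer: $4826$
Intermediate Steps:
$g{\left(X,F \right)} = -2 + X$ ($g{\left(X,F \right)} = X - 2 = -2 + X$)
$z = 53$ ($z = 20 + 33 = 53$)
$H{\left(t,O \right)} = -3 + O + t$ ($H{\left(t,O \right)} = \left(t + O\right) - 3 = \left(O + t\right) - 3 = -3 + O + t$)
$H{\left(z,K \right)} - -4838 = \left(-3 - 62 + 53\right) - -4838 = -12 + 4838 = 4826$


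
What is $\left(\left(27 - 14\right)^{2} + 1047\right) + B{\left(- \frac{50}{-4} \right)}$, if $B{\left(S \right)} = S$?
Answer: $\frac{2457}{2} \approx 1228.5$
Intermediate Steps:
$\left(\left(27 - 14\right)^{2} + 1047\right) + B{\left(- \frac{50}{-4} \right)} = \left(\left(27 - 14\right)^{2} + 1047\right) - \frac{50}{-4} = \left(13^{2} + 1047\right) - - \frac{25}{2} = \left(169 + 1047\right) + \frac{25}{2} = 1216 + \frac{25}{2} = \frac{2457}{2}$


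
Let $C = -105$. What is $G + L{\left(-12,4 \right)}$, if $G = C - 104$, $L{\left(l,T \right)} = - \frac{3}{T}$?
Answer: $- \frac{839}{4} \approx -209.75$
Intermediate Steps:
$G = -209$ ($G = -105 - 104 = -209$)
$G + L{\left(-12,4 \right)} = -209 - \frac{3}{4} = - \frac{839}{4}$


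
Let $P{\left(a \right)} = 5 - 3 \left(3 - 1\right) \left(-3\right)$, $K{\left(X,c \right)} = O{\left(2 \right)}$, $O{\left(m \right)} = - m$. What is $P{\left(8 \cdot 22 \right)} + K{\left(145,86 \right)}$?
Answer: $21$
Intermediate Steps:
$K{\left(X,c \right)} = -2$ ($K{\left(X,c \right)} = \left(-1\right) 2 = -2$)
$P{\left(a \right)} = 23$ ($P{\left(a \right)} = 5 - 3 \cdot 2 \left(-3\right) = 5 - -18 = 5 + 18 = 23$)
$P{\left(8 \cdot 22 \right)} + K{\left(145,86 \right)} = 23 - 2 = 21$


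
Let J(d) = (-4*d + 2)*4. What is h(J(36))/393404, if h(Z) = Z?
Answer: -142/98351 ≈ -0.0014438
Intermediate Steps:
J(d) = 8 - 16*d (J(d) = (2 - 4*d)*4 = 8 - 16*d)
h(J(36))/393404 = (8 - 16*36)/393404 = (8 - 576)*(1/393404) = -568*1/393404 = -142/98351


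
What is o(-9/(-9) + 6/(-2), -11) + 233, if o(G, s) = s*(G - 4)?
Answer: 299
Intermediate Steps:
o(G, s) = s*(-4 + G)
o(-9/(-9) + 6/(-2), -11) + 233 = -11*(-4 + (-9/(-9) + 6/(-2))) + 233 = -11*(-4 + (-9*(-⅑) + 6*(-½))) + 233 = -11*(-4 + (1 - 3)) + 233 = -11*(-4 - 2) + 233 = -11*(-6) + 233 = 66 + 233 = 299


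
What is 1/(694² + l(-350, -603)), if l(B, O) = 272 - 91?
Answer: 1/481817 ≈ 2.0755e-6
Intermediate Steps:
l(B, O) = 181
1/(694² + l(-350, -603)) = 1/(694² + 181) = 1/(481636 + 181) = 1/481817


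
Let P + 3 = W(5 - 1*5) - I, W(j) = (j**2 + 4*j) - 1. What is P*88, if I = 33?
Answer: -3256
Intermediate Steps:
W(j) = -1 + j**2 + 4*j
P = -37 (P = -3 + ((-1 + (5 - 1*5)**2 + 4*(5 - 1*5)) - 1*33) = -3 + ((-1 + (5 - 5)**2 + 4*(5 - 5)) - 33) = -3 + ((-1 + 0**2 + 4*0) - 33) = -3 + ((-1 + 0 + 0) - 33) = -3 + (-1 - 33) = -3 - 34 = -37)
P*88 = -37*88 = -3256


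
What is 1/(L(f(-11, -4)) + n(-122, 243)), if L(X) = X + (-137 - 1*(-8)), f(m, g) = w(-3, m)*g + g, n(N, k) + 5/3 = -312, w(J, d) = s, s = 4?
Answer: -3/1388 ≈ -0.0021614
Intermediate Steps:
w(J, d) = 4
n(N, k) = -941/3 (n(N, k) = -5/3 - 312 = -941/3)
f(m, g) = 5*g (f(m, g) = 4*g + g = 5*g)
L(X) = -129 + X (L(X) = X + (-137 + 8) = X - 129 = -129 + X)
1/(L(f(-11, -4)) + n(-122, 243)) = 1/((-129 + 5*(-4)) - 941/3) = 1/((-129 - 20) - 941/3) = 1/(-149 - 941/3) = 1/(-1388/3) = -3/1388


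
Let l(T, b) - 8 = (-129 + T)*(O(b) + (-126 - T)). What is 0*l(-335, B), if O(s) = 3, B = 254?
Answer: 0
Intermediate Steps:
l(T, b) = 8 + (-129 + T)*(-123 - T) (l(T, b) = 8 + (-129 + T)*(3 + (-126 - T)) = 8 + (-129 + T)*(-123 - T))
0*l(-335, B) = 0*(15875 - 1*(-335)**2 + 6*(-335)) = 0*(15875 - 1*112225 - 2010) = 0*(15875 - 112225 - 2010) = 0*(-98360) = 0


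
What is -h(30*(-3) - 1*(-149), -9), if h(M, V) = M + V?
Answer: -50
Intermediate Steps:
-h(30*(-3) - 1*(-149), -9) = -((30*(-3) - 1*(-149)) - 9) = -((-90 + 149) - 9) = -(59 - 9) = -1*50 = -50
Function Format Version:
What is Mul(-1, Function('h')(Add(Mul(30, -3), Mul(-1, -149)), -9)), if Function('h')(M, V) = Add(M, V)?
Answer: -50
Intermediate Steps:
Mul(-1, Function('h')(Add(Mul(30, -3), Mul(-1, -149)), -9)) = Mul(-1, Add(Add(Mul(30, -3), Mul(-1, -149)), -9)) = Mul(-1, Add(Add(-90, 149), -9)) = Mul(-1, Add(59, -9)) = Mul(-1, 50) = -50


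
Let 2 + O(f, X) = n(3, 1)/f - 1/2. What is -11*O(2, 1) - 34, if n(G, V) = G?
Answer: -23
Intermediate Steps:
O(f, X) = -5/2 + 3/f (O(f, X) = -2 + (3/f - 1/2) = -2 + (-1/2 + 3/f) = -5/2 + 3/f)
-11*O(2, 1) - 34 = -11*(-5/2 + 3/2) - 34 = -11*(-1) - 34 = 11 - 34 = -23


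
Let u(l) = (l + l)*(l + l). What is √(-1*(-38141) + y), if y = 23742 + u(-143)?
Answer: √143679 ≈ 379.05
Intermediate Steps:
u(l) = 4*l² (u(l) = (2*l)*(2*l) = 4*l²)
y = 105538 (y = 23742 + 4*(-143)² = 23742 + 4*20449 = 23742 + 81796 = 105538)
√(-1*(-38141) + y) = √(-1*(-38141) + 105538) = √(38141 + 105538) = √143679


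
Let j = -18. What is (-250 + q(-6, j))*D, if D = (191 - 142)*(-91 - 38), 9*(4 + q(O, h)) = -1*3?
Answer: 1607641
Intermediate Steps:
q(O, h) = -13/3 (q(O, h) = -4 + (-1*3)/9 = -4 + (1/9)*(-3) = -4 - 1/3 = -13/3)
D = -6321 (D = 49*(-129) = -6321)
(-250 + q(-6, j))*D = (-250 - 13/3)*(-6321) = -763/3*(-6321) = 1607641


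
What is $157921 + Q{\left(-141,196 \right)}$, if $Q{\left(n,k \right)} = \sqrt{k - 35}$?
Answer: $157921 + \sqrt{161} \approx 1.5793 \cdot 10^{5}$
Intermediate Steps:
$Q{\left(n,k \right)} = \sqrt{-35 + k}$
$157921 + Q{\left(-141,196 \right)} = 157921 + \sqrt{-35 + 196} = 157921 + \sqrt{161}$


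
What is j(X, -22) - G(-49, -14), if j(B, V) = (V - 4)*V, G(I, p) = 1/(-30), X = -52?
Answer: 17161/30 ≈ 572.03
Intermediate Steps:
G(I, p) = -1/30
j(B, V) = V*(-4 + V) (j(B, V) = (-4 + V)*V = V*(-4 + V))
j(X, -22) - G(-49, -14) = -22*(-4 - 22) - 1*(-1/30) = -22*(-26) + 1/30 = 572 + 1/30 = 17161/30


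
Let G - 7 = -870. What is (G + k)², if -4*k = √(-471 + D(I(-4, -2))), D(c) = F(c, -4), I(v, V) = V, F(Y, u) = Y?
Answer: (3452 + I*√473)²/16 ≈ 7.4474e+5 + 9384.5*I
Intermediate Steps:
G = -863 (G = 7 - 870 = -863)
D(c) = c
k = -I*√473/4 (k = -√(-471 - 2)/4 = -I*√473/4 ≈ -5.4371*I)
(G + k)² = (-863 - I*√473/4)²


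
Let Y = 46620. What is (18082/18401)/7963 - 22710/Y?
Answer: -110892962963/227703211302 ≈ -0.48701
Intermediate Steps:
(18082/18401)/7963 - 22710/Y = (18082/18401)/7963 - 22710/46620 = (18082*(1/18401))*(1/7963) - 22710*1/46620 = (18082/18401)*(1/7963) - 757/1554 = 18082/146527163 - 757/1554 = -110892962963/227703211302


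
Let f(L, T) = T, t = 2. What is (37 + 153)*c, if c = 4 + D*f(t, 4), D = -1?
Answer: 0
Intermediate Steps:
c = 0 (c = 4 - 1*4 = 4 - 4 = 0)
(37 + 153)*c = (37 + 153)*0 = 190*0 = 0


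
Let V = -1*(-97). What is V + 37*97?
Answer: 3686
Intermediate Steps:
V = 97
V + 37*97 = 97 + 37*97 = 97 + 3589 = 3686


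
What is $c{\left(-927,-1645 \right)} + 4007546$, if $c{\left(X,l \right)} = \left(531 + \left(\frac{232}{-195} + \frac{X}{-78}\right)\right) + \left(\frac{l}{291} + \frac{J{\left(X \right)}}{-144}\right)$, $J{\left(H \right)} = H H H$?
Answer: $\frac{962396458927}{100880} \approx 9.54 \cdot 10^{6}$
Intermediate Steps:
$J{\left(H \right)} = H^{3}$ ($J{\left(H \right)} = H^{2} H = H^{3}$)
$c{\left(X,l \right)} = \frac{103313}{195} - \frac{X}{78} - \frac{X^{3}}{144} + \frac{l}{291}$ ($c{\left(X,l \right)} = \left(531 + \left(\frac{232}{-195} + \frac{X}{-78}\right)\right) + \left(\frac{l}{291} + \frac{X^{3}}{-144}\right) = \left(531 + \left(232 \left(- \frac{1}{195}\right) + X \left(- \frac{1}{78}\right)\right)\right) + \left(l \frac{1}{291} + X^{3} \left(- \frac{1}{144}\right)\right) = \left(531 - \left(\frac{232}{195} + \frac{X}{78}\right)\right) - \left(- \frac{l}{291} + \frac{X^{3}}{144}\right) = \left(\frac{103313}{195} - \frac{X}{78}\right) - \left(- \frac{l}{291} + \frac{X^{3}}{144}\right) = \frac{103313}{195} - \frac{X}{78} - \frac{X^{3}}{144} + \frac{l}{291}$)
$c{\left(-927,-1645 \right)} + 4007546 = \left(\frac{103313}{195} - - \frac{309}{26} - \frac{\left(-927\right)^{3}}{144} + \frac{1}{291} \left(-1645\right)\right) + 4007546 = \left(\frac{103313}{195} + \frac{309}{26} - - \frac{88510887}{16} - \frac{1645}{291}\right) + 4007546 = \left(\frac{103313}{195} + \frac{309}{26} + \frac{88510887}{16} - \frac{1645}{291}\right) + 4007546 = \frac{558115218447}{100880} + 4007546 = \frac{962396458927}{100880}$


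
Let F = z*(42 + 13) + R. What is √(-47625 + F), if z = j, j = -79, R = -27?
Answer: I*√51997 ≈ 228.03*I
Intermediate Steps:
z = -79
F = -4372 (F = -79*(42 + 13) - 27 = -79*55 - 27 = -4345 - 27 = -4372)
√(-47625 + F) = √(-47625 - 4372) = √(-51997) = I*√51997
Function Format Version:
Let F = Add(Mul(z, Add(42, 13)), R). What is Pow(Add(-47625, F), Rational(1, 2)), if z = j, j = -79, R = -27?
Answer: Mul(I, Pow(51997, Rational(1, 2))) ≈ Mul(228.03, I)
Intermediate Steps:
z = -79
F = -4372 (F = Add(Mul(-79, Add(42, 13)), -27) = Add(Mul(-79, 55), -27) = Add(-4345, -27) = -4372)
Pow(Add(-47625, F), Rational(1, 2)) = Pow(Add(-47625, -4372), Rational(1, 2)) = Pow(-51997, Rational(1, 2)) = Mul(I, Pow(51997, Rational(1, 2)))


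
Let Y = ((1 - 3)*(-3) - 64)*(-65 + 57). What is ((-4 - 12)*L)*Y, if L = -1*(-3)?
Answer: -22272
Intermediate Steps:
L = 3
Y = 464 (Y = (-2*(-3) - 64)*(-8) = (6 - 64)*(-8) = -58*(-8) = 464)
((-4 - 12)*L)*Y = ((-4 - 12)*3)*464 = -16*3*464 = -48*464 = -22272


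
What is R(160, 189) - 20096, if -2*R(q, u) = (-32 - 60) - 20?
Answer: -20040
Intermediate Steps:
R(q, u) = 56 (R(q, u) = -((-32 - 60) - 20)/2 = -(-92 - 20)/2 = -½*(-112) = 56)
R(160, 189) - 20096 = 56 - 20096 = -20040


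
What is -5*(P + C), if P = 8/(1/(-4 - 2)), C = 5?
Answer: 215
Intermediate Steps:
P = -48 (P = 8/(1/(-6)) = 8/(-⅙) = 8*(-6) = -48)
-5*(P + C) = -5*(-48 + 5) = -5*(-43) = 215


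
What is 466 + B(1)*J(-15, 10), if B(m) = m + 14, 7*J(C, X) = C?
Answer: 3037/7 ≈ 433.86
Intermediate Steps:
J(C, X) = C/7
B(m) = 14 + m
466 + B(1)*J(-15, 10) = 466 + (14 + 1)*((⅐)*(-15)) = 466 + 15*(-15/7) = 466 - 225/7 = 3037/7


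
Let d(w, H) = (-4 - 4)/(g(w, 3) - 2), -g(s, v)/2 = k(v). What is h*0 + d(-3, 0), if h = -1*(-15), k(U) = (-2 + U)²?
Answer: 2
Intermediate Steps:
g(s, v) = -2*(-2 + v)²
d(w, H) = 2 (d(w, H) = (-4 - 4)/(-2*(-2 + 3)² - 2) = -8/(-2*1² - 2) = -8/(-2*1 - 2) = -8/(-2 - 2) = -8/(-4) = -8*(-¼) = 2)
h = 15
h*0 + d(-3, 0) = 15*0 + 2 = 0 + 2 = 2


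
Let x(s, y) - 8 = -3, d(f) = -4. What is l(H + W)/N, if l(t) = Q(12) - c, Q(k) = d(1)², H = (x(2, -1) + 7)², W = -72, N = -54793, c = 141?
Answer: 125/54793 ≈ 0.0022813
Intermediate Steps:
x(s, y) = 5 (x(s, y) = 8 - 3 = 5)
H = 144 (H = (5 + 7)² = 12² = 144)
Q(k) = 16 (Q(k) = (-4)² = 16)
l(t) = -125 (l(t) = 16 - 1*141 = 16 - 141 = -125)
l(H + W)/N = -125/(-54793) = -125*(-1/54793) = 125/54793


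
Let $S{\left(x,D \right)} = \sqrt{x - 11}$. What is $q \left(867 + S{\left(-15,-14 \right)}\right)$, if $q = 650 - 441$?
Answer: $181203 + 209 i \sqrt{26} \approx 1.812 \cdot 10^{5} + 1065.7 i$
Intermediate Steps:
$S{\left(x,D \right)} = \sqrt{-11 + x}$
$q = 209$
$q \left(867 + S{\left(-15,-14 \right)}\right) = 209 \left(867 + \sqrt{-11 - 15}\right) = 209 \left(867 + \sqrt{-26}\right) = 209 \left(867 + i \sqrt{26}\right) = 181203 + 209 i \sqrt{26}$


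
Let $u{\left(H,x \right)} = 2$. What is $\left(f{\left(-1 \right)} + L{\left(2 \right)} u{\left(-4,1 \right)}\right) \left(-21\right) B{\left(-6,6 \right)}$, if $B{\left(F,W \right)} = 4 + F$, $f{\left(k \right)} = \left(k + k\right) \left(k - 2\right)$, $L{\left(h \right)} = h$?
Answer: $420$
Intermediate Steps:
$f{\left(k \right)} = 2 k \left(-2 + k\right)$
$\left(f{\left(-1 \right)} + L{\left(2 \right)} u{\left(-4,1 \right)}\right) \left(-21\right) B{\left(-6,6 \right)} = \left(2 \left(-1\right) \left(-2 - 1\right) + 2 \cdot 2\right) \left(-21\right) \left(4 - 6\right) = \left(2 \left(-1\right) \left(-3\right) + 4\right) \left(-21\right) \left(-2\right) = \left(6 + 4\right) \left(-21\right) \left(-2\right) = 10 \left(-21\right) \left(-2\right) = \left(-210\right) \left(-2\right) = 420$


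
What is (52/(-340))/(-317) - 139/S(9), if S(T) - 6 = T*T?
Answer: -3744224/2344215 ≈ -1.5972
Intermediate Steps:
S(T) = 6 + T² (S(T) = 6 + T*T = 6 + T²)
(52/(-340))/(-317) - 139/S(9) = (52/(-340))/(-317) - 139/(6 + 9²) = (52*(-1/340))*(-1/317) - 139/(6 + 81) = -13/85*(-1/317) - 139/87 = 13/26945 - 139*1/87 = 13/26945 - 139/87 = -3744224/2344215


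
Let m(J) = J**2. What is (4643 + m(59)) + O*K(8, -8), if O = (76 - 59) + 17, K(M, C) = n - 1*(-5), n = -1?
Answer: 8260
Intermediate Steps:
K(M, C) = 4 (K(M, C) = -1 - 1*(-5) = -1 + 5 = 4)
O = 34 (O = 17 + 17 = 34)
(4643 + m(59)) + O*K(8, -8) = (4643 + 59**2) + 34*4 = (4643 + 3481) + 136 = 8124 + 136 = 8260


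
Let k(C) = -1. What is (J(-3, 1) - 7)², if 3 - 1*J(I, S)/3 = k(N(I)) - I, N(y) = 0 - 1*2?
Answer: 16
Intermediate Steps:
N(y) = -2 (N(y) = 0 - 2 = -2)
J(I, S) = 12 + 3*I (J(I, S) = 9 - 3*(-1 - I) = 9 + (3 + 3*I) = 12 + 3*I)
(J(-3, 1) - 7)² = ((12 + 3*(-3)) - 7)² = ((12 - 9) - 7)² = (3 - 7)² = (-4)² = 16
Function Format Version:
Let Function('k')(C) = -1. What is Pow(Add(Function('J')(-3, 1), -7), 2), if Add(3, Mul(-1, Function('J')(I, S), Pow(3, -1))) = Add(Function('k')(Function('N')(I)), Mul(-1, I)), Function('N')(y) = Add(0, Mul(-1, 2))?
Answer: 16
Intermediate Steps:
Function('N')(y) = -2 (Function('N')(y) = Add(0, -2) = -2)
Function('J')(I, S) = Add(12, Mul(3, I)) (Function('J')(I, S) = Add(9, Mul(-3, Add(-1, Mul(-1, I)))) = Add(9, Add(3, Mul(3, I))) = Add(12, Mul(3, I)))
Pow(Add(Function('J')(-3, 1), -7), 2) = Pow(Add(Add(12, Mul(3, -3)), -7), 2) = Pow(Add(Add(12, -9), -7), 2) = Pow(Add(3, -7), 2) = Pow(-4, 2) = 16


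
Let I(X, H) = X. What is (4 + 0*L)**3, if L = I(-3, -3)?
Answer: 64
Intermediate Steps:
L = -3
(4 + 0*L)**3 = (4 + 0*(-3))**3 = (4 + 0)**3 = 4**3 = 64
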